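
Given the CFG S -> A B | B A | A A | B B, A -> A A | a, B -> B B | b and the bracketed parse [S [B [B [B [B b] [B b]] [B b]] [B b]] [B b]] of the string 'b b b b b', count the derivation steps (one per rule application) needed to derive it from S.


Every bracketed nonterminal node [X ...] in the tree is produced by exactly one rule application.
Reading the tree off as a leftmost derivation:
  Step 1: S  =>  B B   (applied S -> B B)
  Step 2: B B  =>  B B B   (applied B -> B B)
  Step 3: B B B  =>  B B B B   (applied B -> B B)
  Step 4: B B B B  =>  B B B B B   (applied B -> B B)
  Step 5: B B B B B  =>  b B B B B   (applied B -> b)
  Step 6: b B B B B  =>  b b B B B   (applied B -> b)
  Step 7: b b B B B  =>  b b b B B   (applied B -> b)
  Step 8: b b b B B  =>  b b b b B   (applied B -> b)
  Step 9: b b b b B  =>  b b b b b   (applied B -> b)
Final yield: b b b b b
Total rewrite steps: 9

9


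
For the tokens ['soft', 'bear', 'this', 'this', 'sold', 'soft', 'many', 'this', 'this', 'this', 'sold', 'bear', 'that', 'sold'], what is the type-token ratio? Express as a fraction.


Tokens: 14
Unique types: ('bear', 'many', 'soft', 'sold', 'that', 'this') = 6
TTR = 6/14
Simplify: divide both by 2 -> 3/7
TTR = 3/7

3/7


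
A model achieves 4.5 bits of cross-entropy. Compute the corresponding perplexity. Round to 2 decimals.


Perplexity formula: PP = 2^H
H = 4.5
PP = 2^4.5
Decompose: 2^4.5 = 2^4 * 2^0.5 = 2^4 * sqrt(2)
2^4 = 16, sqrt(2) ~ 1.4142136
PP ~ 16 * 1.4142136 = 22.6274176
Rounded to 2 decimals: 22.63

22.63


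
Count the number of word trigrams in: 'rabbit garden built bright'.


Word trigrams from [4] words:
  Trigram 1: (rabbit garden built)
  Trigram 2: (garden built bright)
Total word trigrams: 4 - 2 = 2

2


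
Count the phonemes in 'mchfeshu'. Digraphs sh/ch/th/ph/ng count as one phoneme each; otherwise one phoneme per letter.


Parsing 'mchfeshu' greedily, digraphs first:
  'm' -> consonant phoneme (phonemes so far: 1)
  'ch' -> digraph (1 consonant phoneme) (phonemes so far: 2)
  'f' -> consonant phoneme (phonemes so far: 3)
  'e' -> vowel phoneme (phonemes so far: 4)
  'sh' -> digraph (1 consonant phoneme) (phonemes so far: 5)
  'u' -> vowel phoneme (phonemes so far: 6)
Total phonemes: 6

6


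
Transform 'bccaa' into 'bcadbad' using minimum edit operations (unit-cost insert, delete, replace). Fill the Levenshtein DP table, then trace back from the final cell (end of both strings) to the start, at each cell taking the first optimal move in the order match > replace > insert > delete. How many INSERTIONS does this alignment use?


Edit distance = 4. Backtracking from cell (5, 7) with preference match > replace > insert > delete,
then listing the resulting alignment 'bccaa' -> 'bcadbad' left to right:
  Step 1: keep 'b'
  Step 2: keep 'c'
  Step 3: insert 'a' [insertion #1]
  Step 4: insert 'd' [insertion #2]
  Step 5: replace c->b
  Step 6: keep 'a'
  Step 7: replace a->d
Total insertions: 2

2


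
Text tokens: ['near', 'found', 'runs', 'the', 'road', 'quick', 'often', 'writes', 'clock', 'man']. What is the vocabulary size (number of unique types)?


Listing all tokens and tracking unique types:
  Token 1: 'near' -> NEW (unique so far: 1)
  Token 2: 'found' -> NEW (unique so far: 2)
  Token 3: 'runs' -> NEW (unique so far: 3)
  Token 4: 'the' -> NEW (unique so far: 4)
  Token 5: 'road' -> NEW (unique so far: 5)
  Token 6: 'quick' -> NEW (unique so far: 6)
  Token 7: 'often' -> NEW (unique so far: 7)
  Token 8: 'writes' -> NEW (unique so far: 8)
  Token 9: 'clock' -> NEW (unique so far: 9)
  Token 10: 'man' -> NEW (unique so far: 10)
Unique types: ('clock', 'found', 'man', 'near', 'often', 'quick', 'road', 'runs', 'the', 'writes')
Vocabulary size: 10

10


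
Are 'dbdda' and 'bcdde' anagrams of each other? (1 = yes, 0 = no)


Sort characters of 'dbdda': 'abddd'
Sort characters of 'bcdde': 'bcdde'
Sorted forms differ -> they are NOT anagrams
Result: 0

0


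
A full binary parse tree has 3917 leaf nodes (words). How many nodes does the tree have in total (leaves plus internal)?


Leaf nodes (terminals): 3917
Internal nodes = n - 1 = 3917 - 1 = 3916
Total = leaves + internal = 3917 + 3916 = 7833

7833


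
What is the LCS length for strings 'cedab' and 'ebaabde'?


DP table for LCS of 'cedab' and 'ebaabde':
       e  b  a  a  b  d  e
    0  0  0  0  0  0  0  0
  c 0  0  0  0  0  0  0  0
  e 0  1  1  1  1  1  1  1
  d 0  1  1  1  1  1  2  2
  a 0  1  1  2  2  2  2  2
  b 0  1  2  2  2  3  3  3
LCS: 'eab'
LCS length = 3

3


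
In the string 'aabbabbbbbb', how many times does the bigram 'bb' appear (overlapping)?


Scanning 'aabbabbbbbb' for bigram 'bb':
  Position 0: 'aa' -> no
  Position 1: 'ab' -> no
  Position 2: 'bb' -> MATCH
  Position 3: 'ba' -> no
  Position 4: 'ab' -> no
  Position 5: 'bb' -> MATCH
  Position 6: 'bb' -> MATCH
  Position 7: 'bb' -> MATCH
  Position 8: 'bb' -> MATCH
  Position 9: 'bb' -> MATCH
Total matches: 6

6


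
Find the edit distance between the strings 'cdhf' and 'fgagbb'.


Building DP table for s1='cdhf' (len 4) and s2='fgagbb' (len 6):
       f  g  a  g  b  b
    0  1  2  3  4  5  6
  c 1  1  2  3  4  5  6
  d 2  2  2  3  4  5  6
  h 3  3  3  3  4  5  6
  f 4  3  4  4  4  5  6
Edit distance = dp[4][6] = 6

6


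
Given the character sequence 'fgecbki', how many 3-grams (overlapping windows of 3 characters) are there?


String 'fgecbki' has length L = 7.
Number of overlapping n-grams = L - n + 1
Substituting: 7 - 3 + 1 = 5

5


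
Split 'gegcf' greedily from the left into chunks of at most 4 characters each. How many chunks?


'gegcf' has 5 characters.
Chunking with max size 4:
  Chunk 1: 'gegc' (positions 0-3)
  Chunk 2: 'f' (positions 4-4)
Total chunks: ceil(5 / 4) = 2

2


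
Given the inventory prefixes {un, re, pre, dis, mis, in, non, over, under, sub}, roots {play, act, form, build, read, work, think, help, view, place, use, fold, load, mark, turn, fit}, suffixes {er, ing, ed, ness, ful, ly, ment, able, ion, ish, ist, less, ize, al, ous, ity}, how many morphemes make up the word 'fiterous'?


Segmenting 'fiterous' against the inventory:
  'fit' -> root (morpheme 1)
  'er' -> suffix (morpheme 2)
  'ous' -> suffix (morpheme 3)
Total morphemes: 3

3


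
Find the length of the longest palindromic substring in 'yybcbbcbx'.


Scanning 'yybcbbcbx' for palindromic substrings.
Substring at positions 2-7: 'bcbbcb'.
Check: reverse('bcbbcb') = 'bcbbcb' -> palindrome confirmed.
Neighbouring characters ('y' / 'x') break symmetry, so it cannot extend further.
No longer palindromic substring exists; longest length = 6

6


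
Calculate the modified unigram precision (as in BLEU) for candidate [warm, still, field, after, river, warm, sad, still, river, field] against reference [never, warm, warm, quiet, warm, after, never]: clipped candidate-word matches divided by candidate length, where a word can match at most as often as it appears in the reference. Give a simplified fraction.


Reference word counts: {'after': 1, 'never': 2, 'quiet': 1, 'warm': 3}
Checking each candidate word (with clipping):
  'warm' -> in reference (ref count 3, used 1/3) -> match (matches: 1)
  'still' -> not in reference -> no match (matches: 1)
  'field' -> not in reference -> no match (matches: 1)
  'after' -> in reference (ref count 1, used 1/1) -> match (matches: 2)
  'river' -> not in reference -> no match (matches: 2)
  'warm' -> in reference (ref count 3, used 2/3) -> match (matches: 3)
  'sad' -> not in reference -> no match (matches: 3)
  'still' -> not in reference -> no match (matches: 3)
  'river' -> not in reference -> no match (matches: 3)
  'field' -> not in reference -> no match (matches: 3)
Clipped matches: 3, Candidate length: 10
Precision = 3/10

3/10


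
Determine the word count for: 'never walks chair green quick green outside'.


Counting words by splitting on spaces:
  Word 1: 'never'
  Word 2: 'walks'
  Word 3: 'chair'
  Word 4: 'green'
  Word 5: 'quick'
  Word 6: 'green'
  Word 7: 'outside'
Total words: 7

7


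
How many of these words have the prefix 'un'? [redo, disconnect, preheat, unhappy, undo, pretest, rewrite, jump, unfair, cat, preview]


Checking each word for prefix 'un':
  'redo' -> no (count: 0)
  'disconnect' -> no (count: 0)
  'preheat' -> no (count: 0)
  'unhappy' -> YES, starts with 'un' (count: 1)
  'undo' -> YES, starts with 'un' (count: 2)
  'pretest' -> no (count: 2)
  'rewrite' -> no (count: 2)
  'jump' -> no (count: 2)
  'unfair' -> YES, starts with 'un' (count: 3)
  'cat' -> no (count: 3)
  'preview' -> no (count: 3)
Total with prefix 'un': 3

3


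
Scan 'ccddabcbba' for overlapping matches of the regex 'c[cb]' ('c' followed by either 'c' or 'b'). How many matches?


Pattern: c[cb] means 'c' followed by either 'c' or 'b'.
Scanning 'ccddabcbba' position-by-position:
  Pos 0: window 'cc' -> MATCH
  Pos 1: window 'cd' -> no
  Pos 2: window 'dd' -> no
  Pos 3: window 'da' -> no
  Pos 4: window 'ab' -> no
  Pos 5: window 'bc' -> no
  Pos 6: window 'cb' -> MATCH
  Pos 7: window 'bb' -> no
  Pos 8: window 'ba' -> no
  Pos 9: window 'a' -> no
Total matches: 2

2


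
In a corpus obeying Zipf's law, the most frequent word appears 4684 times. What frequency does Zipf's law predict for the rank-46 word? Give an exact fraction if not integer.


Zipf's law: freq(rank) = f1 / rank
f1 = 4684, rank = 46
freq = 4684 / 46
GCD(4684, 46) = 2
Simplified: 2342/23

2342/23


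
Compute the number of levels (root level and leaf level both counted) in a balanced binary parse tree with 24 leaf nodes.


In a balanced binary tree with n leaves the deepest leaf is ceil(log2(n)) edges below the root,
so counting node levels inclusive of root and leaves gives ceil(log2(n)) + 1 levels.
log2(24) = 4.5850
ceil(4.5850) = 5
levels = 5 + 1 = 6

6


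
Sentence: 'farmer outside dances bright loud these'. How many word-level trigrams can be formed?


Word trigrams from [6] words:
  Trigram 1: (farmer outside dances)
  Trigram 2: (outside dances bright)
  Trigram 3: (dances bright loud)
  Trigram 4: (bright loud these)
Total word trigrams: 6 - 2 = 4

4


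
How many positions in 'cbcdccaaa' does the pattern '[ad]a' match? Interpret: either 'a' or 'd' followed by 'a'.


Pattern: [ad]a means either 'a' or 'd' followed by 'a'.
Scanning 'cbcdccaaa' position-by-position:
  Pos 0: window 'cb' -> no
  Pos 1: window 'bc' -> no
  Pos 2: window 'cd' -> no
  Pos 3: window 'dc' -> no
  Pos 4: window 'cc' -> no
  Pos 5: window 'ca' -> no
  Pos 6: window 'aa' -> MATCH
  Pos 7: window 'aa' -> MATCH
  Pos 8: window 'a' -> no
Total matches: 2

2


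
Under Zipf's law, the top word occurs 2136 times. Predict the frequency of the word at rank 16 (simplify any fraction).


Zipf's law: freq(rank) = f1 / rank
f1 = 2136, rank = 16
freq = 2136 / 16
GCD(2136, 16) = 8
Simplified: 267/2

267/2


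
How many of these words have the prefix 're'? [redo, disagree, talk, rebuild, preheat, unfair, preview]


Checking each word for prefix 're':
  'redo' -> YES, starts with 're' (count: 1)
  'disagree' -> no (count: 1)
  'talk' -> no (count: 1)
  'rebuild' -> YES, starts with 're' (count: 2)
  'preheat' -> no (count: 2)
  'unfair' -> no (count: 2)
  'preview' -> no (count: 2)
Total with prefix 're': 2

2


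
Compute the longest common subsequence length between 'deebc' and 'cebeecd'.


DP table for LCS of 'deebc' and 'cebeecd':
       c  e  b  e  e  c  d
    0  0  0  0  0  0  0  0
  d 0  0  0  0  0  0  0  1
  e 0  0  1  1  1  1  1  1
  e 0  0  1  1  2  2  2  2
  b 0  0  1  2  2  2  2  2
  c 0  1  1  2  2  2  3  3
LCS: 'eec'
LCS length = 3

3


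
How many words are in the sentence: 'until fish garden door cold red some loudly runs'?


Counting words by splitting on spaces:
  Word 1: 'until'
  Word 2: 'fish'
  Word 3: 'garden'
  Word 4: 'door'
  Word 5: 'cold'
  Word 6: 'red'
  Word 7: 'some'
  Word 8: 'loudly'
  Word 9: 'runs'
Total words: 9

9


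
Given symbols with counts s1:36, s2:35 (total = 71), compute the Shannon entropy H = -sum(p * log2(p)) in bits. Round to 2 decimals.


Computing entropy H = -sum(p_i * log2(p_i)):
  s1: p = 36/71 = 0.5070, -p*log2(p) = 0.4968
  s2: p = 35/71 = 0.4930, -p*log2(p) = 0.5030
H = sum of terms = 0.9998
Rounded to 2 decimals: 1.00

1.00


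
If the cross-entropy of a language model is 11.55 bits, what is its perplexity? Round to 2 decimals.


Perplexity formula: PP = 2^H
H = 11.55
PP = 2^11.55
Decompose: 2^11.55 = 2^11 * 2^0.55
2^11 = 2048, 2^0.55 ~ 1.4640857
PP ~ 2048 * 1.4640857 = 2998.4475136
Rounded to 2 decimals: 2998.45

2998.45


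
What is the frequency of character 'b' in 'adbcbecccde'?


Scanning 'adbcbecccde' for 'b':
  Position 2: 'b' -> MATCH (count: 1)
  Position 4: 'b' -> MATCH (count: 2)
Total occurrences of 'b': 2

2


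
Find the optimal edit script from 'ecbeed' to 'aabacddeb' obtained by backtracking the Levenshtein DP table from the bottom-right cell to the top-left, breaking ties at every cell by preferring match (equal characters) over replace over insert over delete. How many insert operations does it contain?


Edit distance = 7. Backtracking from cell (6, 9) with preference match > replace > insert > delete,
then listing the resulting alignment 'ecbeed' -> 'aabacddeb' left to right:
  Step 1: insert 'a' [insertion #1]
  Step 2: insert 'a' [insertion #2]
  Step 3: insert 'b' [insertion #3]
  Step 4: replace e->a
  Step 5: keep 'c'
  Step 6: replace b->d
  Step 7: replace e->d
  Step 8: keep 'e'
  Step 9: replace d->b
Total insertions: 3

3


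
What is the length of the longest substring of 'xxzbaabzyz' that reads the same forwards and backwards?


Scanning 'xxzbaabzyz' for palindromic substrings.
Substring at positions 2-7: 'zbaabz'.
Check: reverse('zbaabz') = 'zbaabz' -> palindrome confirmed.
Neighbouring characters ('x' / 'y') break symmetry, so it cannot extend further.
No longer palindromic substring exists; longest length = 6

6


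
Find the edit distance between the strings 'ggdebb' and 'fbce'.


Building DP table for s1='ggdebb' (len 6) and s2='fbce' (len 4):
       f  b  c  e
    0  1  2  3  4
  g 1  1  2  3  4
  g 2  2  2  3  4
  d 3  3  3  3  4
  e 4  4  4  4  3
  b 5  5  4  5  4
  b 6  6  5  5  5
Edit distance = dp[6][4] = 5

5


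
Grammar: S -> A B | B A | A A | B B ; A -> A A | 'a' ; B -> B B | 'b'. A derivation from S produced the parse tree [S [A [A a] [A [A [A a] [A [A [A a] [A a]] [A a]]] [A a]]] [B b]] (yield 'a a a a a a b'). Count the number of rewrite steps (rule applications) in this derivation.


Every bracketed nonterminal node [X ...] in the tree is produced by exactly one rule application.
Reading the tree off as a leftmost derivation:
  Step 1: S  =>  A B   (applied S -> A B)
  Step 2: A B  =>  A A B   (applied A -> A A)
  Step 3: A A B  =>  a A B   (applied A -> a)
  Step 4: a A B  =>  a A A B   (applied A -> A A)
  Step 5: a A A B  =>  a A A A B   (applied A -> A A)
  Step 6: a A A A B  =>  a a A A B   (applied A -> a)
  Step 7: a a A A B  =>  a a A A A B   (applied A -> A A)
  Step 8: a a A A A B  =>  a a A A A A B   (applied A -> A A)
  Step 9: a a A A A A B  =>  a a a A A A B   (applied A -> a)
  Step 10: a a a A A A B  =>  a a a a A A B   (applied A -> a)
  Step 11: a a a a A A B  =>  a a a a a A B   (applied A -> a)
  Step 12: a a a a a A B  =>  a a a a a a B   (applied A -> a)
  Step 13: a a a a a a B  =>  a a a a a a b   (applied B -> b)
Final yield: a a a a a a b
Total rewrite steps: 13

13


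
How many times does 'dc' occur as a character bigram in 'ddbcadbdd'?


Scanning 'ddbcadbdd' for bigram 'dc':
  Position 0: 'dd' -> no
  Position 1: 'db' -> no
  Position 2: 'bc' -> no
  Position 3: 'ca' -> no
  Position 4: 'ad' -> no
  Position 5: 'db' -> no
  Position 6: 'bd' -> no
  Position 7: 'dd' -> no
Total matches: 0

0


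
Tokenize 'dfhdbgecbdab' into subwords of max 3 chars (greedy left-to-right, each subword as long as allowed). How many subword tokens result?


'dfhdbgecbdab' has 12 characters.
Chunking with max size 3:
  Chunk 1: 'dfh' (positions 0-2)
  Chunk 2: 'dbg' (positions 3-5)
  Chunk 3: 'ecb' (positions 6-8)
  Chunk 4: 'dab' (positions 9-11)
Total chunks: ceil(12 / 3) = 4

4


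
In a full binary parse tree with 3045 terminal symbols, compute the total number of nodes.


Leaf nodes (terminals): 3045
Internal nodes = n - 1 = 3045 - 1 = 3044
Total = leaves + internal = 3045 + 3044 = 6089

6089


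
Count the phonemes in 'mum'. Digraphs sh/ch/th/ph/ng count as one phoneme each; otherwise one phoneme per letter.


Parsing 'mum' greedily, digraphs first:
  'm' -> consonant phoneme (phonemes so far: 1)
  'u' -> vowel phoneme (phonemes so far: 2)
  'm' -> consonant phoneme (phonemes so far: 3)
Total phonemes: 3

3


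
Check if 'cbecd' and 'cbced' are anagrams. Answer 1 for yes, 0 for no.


Sort characters of 'cbecd': 'bccde'
Sort characters of 'cbced': 'bccde'
Sorted forms match -> they ARE anagrams
Result: 1

1


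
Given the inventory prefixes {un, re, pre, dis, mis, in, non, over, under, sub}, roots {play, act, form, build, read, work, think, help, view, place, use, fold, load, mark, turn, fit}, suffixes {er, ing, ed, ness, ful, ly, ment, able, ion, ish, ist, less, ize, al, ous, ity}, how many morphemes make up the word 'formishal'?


Segmenting 'formishal' against the inventory:
  'form' -> root (morpheme 1)
  'ish' -> suffix (morpheme 2)
  'al' -> suffix (morpheme 3)
Total morphemes: 3

3


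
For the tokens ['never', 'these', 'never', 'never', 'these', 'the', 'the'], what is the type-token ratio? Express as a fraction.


Tokens: 7
Unique types: ('never', 'the', 'these') = 3
TTR = 3/7
Already in lowest terms.

3/7


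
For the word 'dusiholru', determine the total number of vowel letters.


Scanning each character of 'dusiholru':
  Position 1: 'd' -> consonant (running count: 0)
  Position 2: 'u' -> vowel (running count: 1)
  Position 3: 's' -> consonant (running count: 1)
  Position 4: 'i' -> vowel (running count: 2)
  Position 5: 'h' -> consonant (running count: 2)
  Position 6: 'o' -> vowel (running count: 3)
  Position 7: 'l' -> consonant (running count: 3)
  Position 8: 'r' -> consonant (running count: 3)
  Position 9: 'u' -> vowel (running count: 4)
Total vowels: 4

4


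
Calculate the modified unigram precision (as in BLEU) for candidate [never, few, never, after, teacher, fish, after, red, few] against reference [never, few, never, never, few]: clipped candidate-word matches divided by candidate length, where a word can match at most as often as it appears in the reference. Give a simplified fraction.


Reference word counts: {'few': 2, 'never': 3}
Checking each candidate word (with clipping):
  'never' -> in reference (ref count 3, used 1/3) -> match (matches: 1)
  'few' -> in reference (ref count 2, used 1/2) -> match (matches: 2)
  'never' -> in reference (ref count 3, used 2/3) -> match (matches: 3)
  'after' -> not in reference -> no match (matches: 3)
  'teacher' -> not in reference -> no match (matches: 3)
  'fish' -> not in reference -> no match (matches: 3)
  'after' -> not in reference -> no match (matches: 3)
  'red' -> not in reference -> no match (matches: 3)
  'few' -> in reference (ref count 2, used 2/2) -> match (matches: 4)
Clipped matches: 4, Candidate length: 9
Precision = 4/9

4/9


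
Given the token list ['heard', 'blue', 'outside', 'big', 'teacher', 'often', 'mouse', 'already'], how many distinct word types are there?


Listing all tokens and tracking unique types:
  Token 1: 'heard' -> NEW (unique so far: 1)
  Token 2: 'blue' -> NEW (unique so far: 2)
  Token 3: 'outside' -> NEW (unique so far: 3)
  Token 4: 'big' -> NEW (unique so far: 4)
  Token 5: 'teacher' -> NEW (unique so far: 5)
  Token 6: 'often' -> NEW (unique so far: 6)
  Token 7: 'mouse' -> NEW (unique so far: 7)
  Token 8: 'already' -> NEW (unique so far: 8)
Unique types: ('already', 'big', 'blue', 'heard', 'mouse', 'often', 'outside', 'teacher')
Vocabulary size: 8

8


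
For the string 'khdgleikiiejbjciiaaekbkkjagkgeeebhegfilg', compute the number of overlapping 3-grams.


String 'khdgleikiiejbjciiaaekbkkjagkgeeebhegfilg' has length L = 40.
Number of overlapping n-grams = L - n + 1
Substituting: 40 - 3 + 1 = 38

38


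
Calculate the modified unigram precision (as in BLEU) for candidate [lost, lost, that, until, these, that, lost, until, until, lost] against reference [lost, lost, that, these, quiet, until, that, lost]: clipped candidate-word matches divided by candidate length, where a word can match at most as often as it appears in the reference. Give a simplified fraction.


Reference word counts: {'lost': 3, 'quiet': 1, 'that': 2, 'these': 1, 'until': 1}
Checking each candidate word (with clipping):
  'lost' -> in reference (ref count 3, used 1/3) -> match (matches: 1)
  'lost' -> in reference (ref count 3, used 2/3) -> match (matches: 2)
  'that' -> in reference (ref count 2, used 1/2) -> match (matches: 3)
  'until' -> in reference (ref count 1, used 1/1) -> match (matches: 4)
  'these' -> in reference (ref count 1, used 1/1) -> match (matches: 5)
  'that' -> in reference (ref count 2, used 2/2) -> match (matches: 6)
  'lost' -> in reference (ref count 3, used 3/3) -> match (matches: 7)
  'until' -> ref count 1 already used up (1/1) -> clipped, no match (matches: 7)
  'until' -> ref count 1 already used up (1/1) -> clipped, no match (matches: 7)
  'lost' -> ref count 3 already used up (3/3) -> clipped, no match (matches: 7)
Clipped matches: 7, Candidate length: 10
Precision = 7/10

7/10


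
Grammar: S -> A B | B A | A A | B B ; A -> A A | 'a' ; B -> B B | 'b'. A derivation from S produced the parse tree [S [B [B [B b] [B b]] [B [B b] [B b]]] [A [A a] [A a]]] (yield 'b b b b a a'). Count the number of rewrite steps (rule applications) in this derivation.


Every bracketed nonterminal node [X ...] in the tree is produced by exactly one rule application.
Reading the tree off as a leftmost derivation:
  Step 1: S  =>  B A   (applied S -> B A)
  Step 2: B A  =>  B B A   (applied B -> B B)
  Step 3: B B A  =>  B B B A   (applied B -> B B)
  Step 4: B B B A  =>  b B B A   (applied B -> b)
  Step 5: b B B A  =>  b b B A   (applied B -> b)
  Step 6: b b B A  =>  b b B B A   (applied B -> B B)
  Step 7: b b B B A  =>  b b b B A   (applied B -> b)
  Step 8: b b b B A  =>  b b b b A   (applied B -> b)
  Step 9: b b b b A  =>  b b b b A A   (applied A -> A A)
  Step 10: b b b b A A  =>  b b b b a A   (applied A -> a)
  Step 11: b b b b a A  =>  b b b b a a   (applied A -> a)
Final yield: b b b b a a
Total rewrite steps: 11

11


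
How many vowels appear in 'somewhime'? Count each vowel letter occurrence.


Scanning each character of 'somewhime':
  Position 1: 's' -> consonant (running count: 0)
  Position 2: 'o' -> vowel (running count: 1)
  Position 3: 'm' -> consonant (running count: 1)
  Position 4: 'e' -> vowel (running count: 2)
  Position 5: 'w' -> consonant (running count: 2)
  Position 6: 'h' -> consonant (running count: 2)
  Position 7: 'i' -> vowel (running count: 3)
  Position 8: 'm' -> consonant (running count: 3)
  Position 9: 'e' -> vowel (running count: 4)
Total vowels: 4

4


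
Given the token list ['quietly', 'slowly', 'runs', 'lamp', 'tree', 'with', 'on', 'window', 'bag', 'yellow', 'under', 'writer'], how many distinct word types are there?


Listing all tokens and tracking unique types:
  Token 1: 'quietly' -> NEW (unique so far: 1)
  Token 2: 'slowly' -> NEW (unique so far: 2)
  Token 3: 'runs' -> NEW (unique so far: 3)
  Token 4: 'lamp' -> NEW (unique so far: 4)
  Token 5: 'tree' -> NEW (unique so far: 5)
  Token 6: 'with' -> NEW (unique so far: 6)
  Token 7: 'on' -> NEW (unique so far: 7)
  Token 8: 'window' -> NEW (unique so far: 8)
  Token 9: 'bag' -> NEW (unique so far: 9)
  Token 10: 'yellow' -> NEW (unique so far: 10)
  Token 11: 'under' -> NEW (unique so far: 11)
  Token 12: 'writer' -> NEW (unique so far: 12)
Unique types: ('bag', 'lamp', 'on', 'quietly', 'runs', 'slowly', 'tree', 'under', 'window', 'with', 'writer', 'yellow')
Vocabulary size: 12

12


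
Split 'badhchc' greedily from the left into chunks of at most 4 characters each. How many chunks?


'badhchc' has 7 characters.
Chunking with max size 4:
  Chunk 1: 'badh' (positions 0-3)
  Chunk 2: 'chc' (positions 4-6)
Total chunks: ceil(7 / 4) = 2

2


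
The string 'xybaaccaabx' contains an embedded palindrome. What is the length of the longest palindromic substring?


Scanning 'xybaaccaabx' for palindromic substrings.
Substring at positions 2-9: 'baaccaab'.
Check: reverse('baaccaab') = 'baaccaab' -> palindrome confirmed.
Neighbouring characters ('y' / 'x') break symmetry, so it cannot extend further.
No longer palindromic substring exists; longest length = 8

8


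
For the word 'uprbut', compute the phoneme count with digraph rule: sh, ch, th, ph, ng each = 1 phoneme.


Parsing 'uprbut' greedily, digraphs first:
  'u' -> vowel phoneme (phonemes so far: 1)
  'p' -> consonant phoneme (phonemes so far: 2)
  'r' -> consonant phoneme (phonemes so far: 3)
  'b' -> consonant phoneme (phonemes so far: 4)
  'u' -> vowel phoneme (phonemes so far: 5)
  't' -> consonant phoneme (phonemes so far: 6)
Total phonemes: 6

6


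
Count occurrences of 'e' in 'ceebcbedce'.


Scanning 'ceebcbedce' for 'e':
  Position 1: 'e' -> MATCH (count: 1)
  Position 2: 'e' -> MATCH (count: 2)
  Position 6: 'e' -> MATCH (count: 3)
  Position 9: 'e' -> MATCH (count: 4)
Total occurrences of 'e': 4

4


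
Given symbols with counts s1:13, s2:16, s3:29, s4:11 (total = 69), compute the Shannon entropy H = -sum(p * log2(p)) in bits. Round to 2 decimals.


Computing entropy H = -sum(p_i * log2(p_i)):
  s1: p = 13/69 = 0.1884, -p*log2(p) = 0.4537
  s2: p = 16/69 = 0.2319, -p*log2(p) = 0.4889
  s3: p = 29/69 = 0.4203, -p*log2(p) = 0.5256
  s4: p = 11/69 = 0.1594, -p*log2(p) = 0.4223
H = sum of terms = 1.8905
Rounded to 2 decimals: 1.89

1.89


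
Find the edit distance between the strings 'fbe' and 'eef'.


Building DP table for s1='fbe' (len 3) and s2='eef' (len 3):
       e  e  f
    0  1  2  3
  f 1  1  2  2
  b 2  2  2  3
  e 3  2  2  3
Edit distance = dp[3][3] = 3

3


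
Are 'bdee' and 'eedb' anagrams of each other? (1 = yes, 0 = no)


Sort characters of 'bdee': 'bdee'
Sort characters of 'eedb': 'bdee'
Sorted forms match -> they ARE anagrams
Result: 1

1


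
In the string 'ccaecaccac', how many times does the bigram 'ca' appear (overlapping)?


Scanning 'ccaecaccac' for bigram 'ca':
  Position 0: 'cc' -> no
  Position 1: 'ca' -> MATCH
  Position 2: 'ae' -> no
  Position 3: 'ec' -> no
  Position 4: 'ca' -> MATCH
  Position 5: 'ac' -> no
  Position 6: 'cc' -> no
  Position 7: 'ca' -> MATCH
  Position 8: 'ac' -> no
Total matches: 3

3


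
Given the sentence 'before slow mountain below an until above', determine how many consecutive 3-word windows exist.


Word trigrams from [7] words:
  Trigram 1: (before slow mountain)
  Trigram 2: (slow mountain below)
  Trigram 3: (mountain below an)
  Trigram 4: (below an until)
  Trigram 5: (an until above)
Total word trigrams: 7 - 2 = 5

5


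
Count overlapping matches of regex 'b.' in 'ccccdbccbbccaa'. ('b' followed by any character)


Pattern: b. means 'b' followed by any character.
Scanning 'ccccdbccbbccaa' position-by-position:
  Pos 0: window 'cc' -> no
  Pos 1: window 'cc' -> no
  Pos 2: window 'cc' -> no
  Pos 3: window 'cd' -> no
  Pos 4: window 'db' -> no
  Pos 5: window 'bc' -> MATCH
  Pos 6: window 'cc' -> no
  Pos 7: window 'cb' -> no
  Pos 8: window 'bb' -> MATCH
  Pos 9: window 'bc' -> MATCH
  Pos 10: window 'cc' -> no
  Pos 11: window 'ca' -> no
  Pos 12: window 'aa' -> no
  Pos 13: window 'a' -> no
Total matches: 3

3


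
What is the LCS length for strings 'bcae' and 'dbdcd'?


DP table for LCS of 'bcae' and 'dbdcd':
       d  b  d  c  d
    0  0  0  0  0  0
  b 0  0  1  1  1  1
  c 0  0  1  1  2  2
  a 0  0  1  1  2  2
  e 0  0  1  1  2  2
LCS: 'bc'
LCS length = 2

2


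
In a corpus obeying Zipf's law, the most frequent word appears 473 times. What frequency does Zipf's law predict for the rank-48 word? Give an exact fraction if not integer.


Zipf's law: freq(rank) = f1 / rank
f1 = 473, rank = 48
freq = 473 / 48
GCD(473, 48) = 1
Simplified: 473/48

473/48


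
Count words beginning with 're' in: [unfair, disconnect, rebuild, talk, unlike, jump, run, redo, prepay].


Checking each word for prefix 're':
  'unfair' -> no (count: 0)
  'disconnect' -> no (count: 0)
  'rebuild' -> YES, starts with 're' (count: 1)
  'talk' -> no (count: 1)
  'unlike' -> no (count: 1)
  'jump' -> no (count: 1)
  'run' -> no (count: 1)
  'redo' -> YES, starts with 're' (count: 2)
  'prepay' -> no (count: 2)
Total with prefix 're': 2

2


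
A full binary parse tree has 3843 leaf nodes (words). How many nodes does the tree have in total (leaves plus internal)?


Leaf nodes (terminals): 3843
Internal nodes = n - 1 = 3843 - 1 = 3842
Total = leaves + internal = 3843 + 3842 = 7685

7685


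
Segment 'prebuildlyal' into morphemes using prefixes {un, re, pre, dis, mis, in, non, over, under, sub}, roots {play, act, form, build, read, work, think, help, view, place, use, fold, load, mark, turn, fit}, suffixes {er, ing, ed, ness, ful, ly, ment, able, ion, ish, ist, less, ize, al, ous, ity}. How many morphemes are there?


Segmenting 'prebuildlyal' against the inventory:
  'pre' -> prefix (morpheme 1)
  'build' -> root (morpheme 2)
  'ly' -> suffix (morpheme 3)
  'al' -> suffix (morpheme 4)
Total morphemes: 4

4


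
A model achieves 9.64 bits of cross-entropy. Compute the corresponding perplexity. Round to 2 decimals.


Perplexity formula: PP = 2^H
H = 9.64
PP = 2^9.64
Decompose: 2^9.64 = 2^9 * 2^0.64
2^9 = 512, 2^0.64 ~ 1.5583292
PP ~ 512 * 1.5583292 = 797.8645504
Rounded to 2 decimals: 797.86

797.86


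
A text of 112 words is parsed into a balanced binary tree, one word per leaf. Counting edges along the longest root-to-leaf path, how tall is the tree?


In a balanced binary tree with n leaves the deepest leaf is ceil(log2(n)) edges below the root.
log2(112) = 6.8074
ceil(6.8074) = 7
height (edges) = 7

7


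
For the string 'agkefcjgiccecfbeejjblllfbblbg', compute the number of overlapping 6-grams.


String 'agkefcjgiccecfbeejjblllfbblbg' has length L = 29.
Number of overlapping n-grams = L - n + 1
Substituting: 29 - 6 + 1 = 24

24


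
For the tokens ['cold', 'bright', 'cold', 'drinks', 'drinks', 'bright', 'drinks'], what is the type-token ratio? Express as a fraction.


Tokens: 7
Unique types: ('bright', 'cold', 'drinks') = 3
TTR = 3/7
Already in lowest terms.

3/7


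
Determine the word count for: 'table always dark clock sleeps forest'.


Counting words by splitting on spaces:
  Word 1: 'table'
  Word 2: 'always'
  Word 3: 'dark'
  Word 4: 'clock'
  Word 5: 'sleeps'
  Word 6: 'forest'
Total words: 6

6


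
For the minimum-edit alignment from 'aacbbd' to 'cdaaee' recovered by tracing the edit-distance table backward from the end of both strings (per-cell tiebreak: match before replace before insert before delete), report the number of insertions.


Edit distance = 6. Backtracking from cell (6, 6) with preference match > replace > insert > delete,
then listing the resulting alignment 'aacbbd' -> 'cdaaee' left to right:
  Step 1: replace a->c
  Step 2: replace a->d
  Step 3: replace c->a
  Step 4: replace b->a
  Step 5: replace b->e
  Step 6: replace d->e
Total insertions: 0

0


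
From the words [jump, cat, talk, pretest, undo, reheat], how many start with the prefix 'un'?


Checking each word for prefix 'un':
  'jump' -> no (count: 0)
  'cat' -> no (count: 0)
  'talk' -> no (count: 0)
  'pretest' -> no (count: 0)
  'undo' -> YES, starts with 'un' (count: 1)
  'reheat' -> no (count: 1)
Total with prefix 'un': 1

1


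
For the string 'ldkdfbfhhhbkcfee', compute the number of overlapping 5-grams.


String 'ldkdfbfhhhbkcfee' has length L = 16.
Number of overlapping n-grams = L - n + 1
Substituting: 16 - 5 + 1 = 12

12


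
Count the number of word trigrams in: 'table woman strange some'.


Word trigrams from [4] words:
  Trigram 1: (table woman strange)
  Trigram 2: (woman strange some)
Total word trigrams: 4 - 2 = 2

2


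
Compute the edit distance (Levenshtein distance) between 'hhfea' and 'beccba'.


Building DP table for s1='hhfea' (len 5) and s2='beccba' (len 6):
       b  e  c  c  b  a
    0  1  2  3  4  5  6
  h 1  1  2  3  4  5  6
  h 2  2  2  3  4  5  6
  f 3  3  3  3  4  5  6
  e 4  4  3  4  4  5  6
  a 5  5  4  4  5  5  5
Edit distance = dp[5][6] = 5

5


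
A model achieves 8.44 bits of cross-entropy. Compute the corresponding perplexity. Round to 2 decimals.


Perplexity formula: PP = 2^H
H = 8.44
PP = 2^8.44
Decompose: 2^8.44 = 2^8 * 2^0.44
2^8 = 256, 2^0.44 ~ 1.3566043
PP ~ 256 * 1.3566043 = 347.2907008
Rounded to 2 decimals: 347.29

347.29


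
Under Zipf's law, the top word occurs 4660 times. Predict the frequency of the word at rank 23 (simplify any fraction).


Zipf's law: freq(rank) = f1 / rank
f1 = 4660, rank = 23
freq = 4660 / 23
GCD(4660, 23) = 1
Simplified: 4660/23

4660/23


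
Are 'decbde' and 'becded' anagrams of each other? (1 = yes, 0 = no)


Sort characters of 'decbde': 'bcddee'
Sort characters of 'becded': 'bcddee'
Sorted forms match -> they ARE anagrams
Result: 1

1


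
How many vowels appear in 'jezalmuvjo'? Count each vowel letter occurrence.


Scanning each character of 'jezalmuvjo':
  Position 1: 'j' -> consonant (running count: 0)
  Position 2: 'e' -> vowel (running count: 1)
  Position 3: 'z' -> consonant (running count: 1)
  Position 4: 'a' -> vowel (running count: 2)
  Position 5: 'l' -> consonant (running count: 2)
  Position 6: 'm' -> consonant (running count: 2)
  Position 7: 'u' -> vowel (running count: 3)
  Position 8: 'v' -> consonant (running count: 3)
  Position 9: 'j' -> consonant (running count: 3)
  Position 10: 'o' -> vowel (running count: 4)
Total vowels: 4

4


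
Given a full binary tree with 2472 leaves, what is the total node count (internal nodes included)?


Leaf nodes (terminals): 2472
Internal nodes = n - 1 = 2472 - 1 = 2471
Total = leaves + internal = 2472 + 2471 = 4943

4943


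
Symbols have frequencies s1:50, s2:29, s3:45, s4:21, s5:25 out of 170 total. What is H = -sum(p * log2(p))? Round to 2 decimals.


Computing entropy H = -sum(p_i * log2(p_i)):
  s1: p = 50/170 = 0.2941, -p*log2(p) = 0.5193
  s2: p = 29/170 = 0.1706, -p*log2(p) = 0.4352
  s3: p = 45/170 = 0.2647, -p*log2(p) = 0.5076
  s4: p = 21/170 = 0.1235, -p*log2(p) = 0.3727
  s5: p = 25/170 = 0.1471, -p*log2(p) = 0.4067
H = sum of terms = 2.2415
Rounded to 2 decimals: 2.24

2.24


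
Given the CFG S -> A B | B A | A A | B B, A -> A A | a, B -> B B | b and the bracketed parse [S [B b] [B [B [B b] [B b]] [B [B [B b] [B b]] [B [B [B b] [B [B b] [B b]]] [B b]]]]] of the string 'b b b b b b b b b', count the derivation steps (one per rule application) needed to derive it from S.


Every bracketed nonterminal node [X ...] in the tree is produced by exactly one rule application.
Reading the tree off as a leftmost derivation:
  Step 1: S  =>  B B   (applied S -> B B)
  Step 2: B B  =>  b B   (applied B -> b)
  Step 3: b B  =>  b B B   (applied B -> B B)
  Step 4: b B B  =>  b B B B   (applied B -> B B)
  Step 5: b B B B  =>  b b B B   (applied B -> b)
  Step 6: b b B B  =>  b b b B   (applied B -> b)
  Step 7: b b b B  =>  b b b B B   (applied B -> B B)
  Step 8: b b b B B  =>  b b b B B B   (applied B -> B B)
  Step 9: b b b B B B  =>  b b b b B B   (applied B -> b)
  Step 10: b b b b B B  =>  b b b b b B   (applied B -> b)
  Step 11: b b b b b B  =>  b b b b b B B   (applied B -> B B)
  Step 12: b b b b b B B  =>  b b b b b B B B   (applied B -> B B)
  Step 13: b b b b b B B B  =>  b b b b b b B B   (applied B -> b)
  Step 14: b b b b b b B B  =>  b b b b b b B B B   (applied B -> B B)
  Step 15: b b b b b b B B B  =>  b b b b b b b B B   (applied B -> b)
  Step 16: b b b b b b b B B  =>  b b b b b b b b B   (applied B -> b)
  Step 17: b b b b b b b b B  =>  b b b b b b b b b   (applied B -> b)
Final yield: b b b b b b b b b
Total rewrite steps: 17

17


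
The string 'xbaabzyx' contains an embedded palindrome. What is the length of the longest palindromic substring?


Scanning 'xbaabzyx' for palindromic substrings.
Substring at positions 1-4: 'baab'.
Check: reverse('baab') = 'baab' -> palindrome confirmed.
Neighbouring characters ('x' / 'z') break symmetry, so it cannot extend further.
No longer palindromic substring exists; longest length = 4

4


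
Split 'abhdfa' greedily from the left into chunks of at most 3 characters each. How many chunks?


'abhdfa' has 6 characters.
Chunking with max size 3:
  Chunk 1: 'abh' (positions 0-2)
  Chunk 2: 'dfa' (positions 3-5)
Total chunks: ceil(6 / 3) = 2

2


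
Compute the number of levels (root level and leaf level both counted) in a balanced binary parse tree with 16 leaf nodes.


In a balanced binary tree with n leaves the deepest leaf is ceil(log2(n)) edges below the root,
so counting node levels inclusive of root and leaves gives ceil(log2(n)) + 1 levels.
log2(16) = 4.0000
ceil(4.0000) = 4
levels = 4 + 1 = 5

5


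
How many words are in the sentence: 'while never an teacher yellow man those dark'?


Counting words by splitting on spaces:
  Word 1: 'while'
  Word 2: 'never'
  Word 3: 'an'
  Word 4: 'teacher'
  Word 5: 'yellow'
  Word 6: 'man'
  Word 7: 'those'
  Word 8: 'dark'
Total words: 8

8


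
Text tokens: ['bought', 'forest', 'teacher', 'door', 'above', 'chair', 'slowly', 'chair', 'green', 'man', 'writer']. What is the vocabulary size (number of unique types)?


Listing all tokens and tracking unique types:
  Token 1: 'bought' -> NEW (unique so far: 1)
  Token 2: 'forest' -> NEW (unique so far: 2)
  Token 3: 'teacher' -> NEW (unique so far: 3)
  Token 4: 'door' -> NEW (unique so far: 4)
  Token 5: 'above' -> NEW (unique so far: 5)
  Token 6: 'chair' -> NEW (unique so far: 6)
  Token 7: 'slowly' -> NEW (unique so far: 7)
  Token 8: 'chair' -> duplicate (unique so far: 7)
  Token 9: 'green' -> NEW (unique so far: 8)
  Token 10: 'man' -> NEW (unique so far: 9)
  Token 11: 'writer' -> NEW (unique so far: 10)
Unique types: ('above', 'bought', 'chair', 'door', 'forest', 'green', 'man', 'slowly', 'teacher', 'writer')
Vocabulary size: 10

10


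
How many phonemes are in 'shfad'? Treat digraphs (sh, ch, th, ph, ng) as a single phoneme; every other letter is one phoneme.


Parsing 'shfad' greedily, digraphs first:
  'sh' -> digraph (1 consonant phoneme) (phonemes so far: 1)
  'f' -> consonant phoneme (phonemes so far: 2)
  'a' -> vowel phoneme (phonemes so far: 3)
  'd' -> consonant phoneme (phonemes so far: 4)
Total phonemes: 4

4


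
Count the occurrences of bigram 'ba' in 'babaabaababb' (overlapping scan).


Scanning 'babaabaababb' for bigram 'ba':
  Position 0: 'ba' -> MATCH
  Position 1: 'ab' -> no
  Position 2: 'ba' -> MATCH
  Position 3: 'aa' -> no
  Position 4: 'ab' -> no
  Position 5: 'ba' -> MATCH
  Position 6: 'aa' -> no
  Position 7: 'ab' -> no
  Position 8: 'ba' -> MATCH
  Position 9: 'ab' -> no
  Position 10: 'bb' -> no
Total matches: 4

4


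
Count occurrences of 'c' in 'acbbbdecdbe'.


Scanning 'acbbbdecdbe' for 'c':
  Position 1: 'c' -> MATCH (count: 1)
  Position 7: 'c' -> MATCH (count: 2)
Total occurrences of 'c': 2

2


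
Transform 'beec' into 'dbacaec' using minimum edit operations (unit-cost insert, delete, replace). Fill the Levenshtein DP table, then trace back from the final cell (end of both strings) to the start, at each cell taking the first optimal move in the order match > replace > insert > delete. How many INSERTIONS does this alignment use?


Edit distance = 4. Backtracking from cell (4, 7) with preference match > replace > insert > delete,
then listing the resulting alignment 'beec' -> 'dbacaec' left to right:
  Step 1: insert 'd' [insertion #1]
  Step 2: keep 'b'
  Step 3: insert 'a' [insertion #2]
  Step 4: insert 'c' [insertion #3]
  Step 5: replace e->a
  Step 6: keep 'e'
  Step 7: keep 'c'
Total insertions: 3

3
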